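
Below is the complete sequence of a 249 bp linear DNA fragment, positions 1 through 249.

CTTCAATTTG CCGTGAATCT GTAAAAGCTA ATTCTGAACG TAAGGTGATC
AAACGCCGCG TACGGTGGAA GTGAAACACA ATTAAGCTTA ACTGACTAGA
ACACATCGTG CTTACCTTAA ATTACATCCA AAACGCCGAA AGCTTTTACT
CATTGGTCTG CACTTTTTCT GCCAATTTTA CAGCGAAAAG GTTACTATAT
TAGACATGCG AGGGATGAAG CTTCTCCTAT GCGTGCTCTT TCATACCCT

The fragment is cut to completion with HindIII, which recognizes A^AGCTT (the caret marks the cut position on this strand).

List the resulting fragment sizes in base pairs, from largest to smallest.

84, 78, 56, 31 bp

HindIII sites (AAGCTT) start at positions 84, 140, 218.
HindIII cuts after the first base of each site, so after positions 84, 140, 218.
Linear molecule, 3 cuts → 4 fragments:
  1–84 → 84 bp
  85–140 → 56 bp
  141–218 → 78 bp
  219–249 → 31 bp
Sorted largest to smallest: 84, 78, 56, 31 bp.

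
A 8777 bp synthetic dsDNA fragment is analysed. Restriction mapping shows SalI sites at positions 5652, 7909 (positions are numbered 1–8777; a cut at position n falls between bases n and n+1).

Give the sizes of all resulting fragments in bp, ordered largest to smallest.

Linear molecule, 2 cuts → 3 fragments:
  5652 − 0 = 5652 bp
  7909 − 5652 = 2257 bp
  8777 − 7909 = 868 bp
Sorted largest to smallest: 5652, 2257, 868 bp.

5652, 2257, 868 bp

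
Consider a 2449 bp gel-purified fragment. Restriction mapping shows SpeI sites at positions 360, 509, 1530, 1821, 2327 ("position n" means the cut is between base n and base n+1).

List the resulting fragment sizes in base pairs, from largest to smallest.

1021, 506, 360, 291, 149, 122 bp

Linear molecule, 5 cuts → 6 fragments:
  360 − 0 = 360 bp
  509 − 360 = 149 bp
  1530 − 509 = 1021 bp
  1821 − 1530 = 291 bp
  2327 − 1821 = 506 bp
  2449 − 2327 = 122 bp
Sorted largest to smallest: 1021, 506, 360, 291, 149, 122 bp.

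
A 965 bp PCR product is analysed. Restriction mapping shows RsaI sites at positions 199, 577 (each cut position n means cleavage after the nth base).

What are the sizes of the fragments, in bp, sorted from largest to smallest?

Linear molecule, 2 cuts → 3 fragments:
  199 − 0 = 199 bp
  577 − 199 = 378 bp
  965 − 577 = 388 bp
Sorted largest to smallest: 388, 378, 199 bp.

388, 378, 199 bp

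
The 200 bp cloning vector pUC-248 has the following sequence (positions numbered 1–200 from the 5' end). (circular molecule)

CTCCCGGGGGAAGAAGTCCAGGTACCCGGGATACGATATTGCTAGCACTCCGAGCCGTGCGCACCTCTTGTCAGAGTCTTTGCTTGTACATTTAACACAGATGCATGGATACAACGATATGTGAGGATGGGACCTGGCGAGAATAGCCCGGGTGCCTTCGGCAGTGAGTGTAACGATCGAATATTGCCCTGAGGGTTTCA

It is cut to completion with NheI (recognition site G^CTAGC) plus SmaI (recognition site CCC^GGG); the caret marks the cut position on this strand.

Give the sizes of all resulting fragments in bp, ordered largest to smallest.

108, 56, 22, 14 bp

The NheI site (GCTAGC) starts at position 41.
NheI cuts after the first base of each site, so after position 41.
SmaI sites (CCCGGG) start at positions 3, 25, 147.
SmaI cuts after base 3 of each site, so after positions 5, 27, 149.
Combined cut positions: 5, 27, 41, 149.
Circular molecule, 4 cuts → 4 fragments:
  6–27 → 22 bp
  28–41 → 14 bp
  42–149 → 108 bp
  150–200 then 1–5 → 51 + 5 = 56 bp
Sorted largest to smallest: 108, 56, 22, 14 bp.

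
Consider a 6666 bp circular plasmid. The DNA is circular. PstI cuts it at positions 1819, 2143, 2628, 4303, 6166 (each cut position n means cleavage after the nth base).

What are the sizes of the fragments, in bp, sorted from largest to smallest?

2319, 1863, 1675, 485, 324 bp

Circular molecule, 5 cuts → 5 fragments:
  2143 − 1819 = 324 bp
  2628 − 2143 = 485 bp
  4303 − 2628 = 1675 bp
  6166 − 4303 = 1863 bp
  wrap: 6666 − 6166 + 1819 = 2319 bp
Sorted largest to smallest: 2319, 1863, 1675, 485, 324 bp.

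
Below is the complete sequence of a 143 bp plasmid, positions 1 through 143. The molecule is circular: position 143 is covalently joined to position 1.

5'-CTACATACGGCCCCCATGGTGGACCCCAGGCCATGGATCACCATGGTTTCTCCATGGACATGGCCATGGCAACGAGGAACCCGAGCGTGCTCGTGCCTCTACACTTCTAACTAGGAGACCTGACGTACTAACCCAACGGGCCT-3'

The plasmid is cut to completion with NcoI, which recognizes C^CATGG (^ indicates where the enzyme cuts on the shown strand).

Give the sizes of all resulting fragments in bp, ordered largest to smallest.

NcoI sites (CCATGG) start at positions 14, 31, 41, 52, 64.
NcoI cuts after the first base of each site, so after positions 14, 31, 41, 52, 64.
Circular molecule, 5 cuts → 5 fragments:
  15–31 → 17 bp
  32–41 → 10 bp
  42–52 → 11 bp
  53–64 → 12 bp
  65–143 then 1–14 → 79 + 14 = 93 bp
Sorted largest to smallest: 93, 17, 12, 11, 10 bp.

93, 17, 12, 11, 10 bp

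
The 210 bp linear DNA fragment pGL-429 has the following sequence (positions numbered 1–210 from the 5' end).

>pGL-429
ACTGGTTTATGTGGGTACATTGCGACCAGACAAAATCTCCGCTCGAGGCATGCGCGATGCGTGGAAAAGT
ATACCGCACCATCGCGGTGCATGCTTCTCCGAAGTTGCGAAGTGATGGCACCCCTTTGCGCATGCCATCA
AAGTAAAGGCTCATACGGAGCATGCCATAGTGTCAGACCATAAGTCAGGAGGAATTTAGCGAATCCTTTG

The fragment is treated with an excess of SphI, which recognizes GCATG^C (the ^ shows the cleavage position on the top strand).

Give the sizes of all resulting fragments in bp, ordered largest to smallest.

SphI sites (GCATGC) start at positions 48, 89, 130, 160.
SphI cuts after base 5 of each site (before the last base), so after positions 52, 93, 134, 164.
Linear molecule, 4 cuts → 5 fragments:
  1–52 → 52 bp
  53–93 → 41 bp
  94–134 → 41 bp
  135–164 → 30 bp
  165–210 → 46 bp
Sorted largest to smallest: 52, 46, 41, 41, 30 bp.

52, 46, 41, 41, 30 bp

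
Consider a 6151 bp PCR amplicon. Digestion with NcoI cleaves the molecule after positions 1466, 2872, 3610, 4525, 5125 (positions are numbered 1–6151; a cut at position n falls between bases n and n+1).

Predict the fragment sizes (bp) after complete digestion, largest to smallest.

Linear molecule, 5 cuts → 6 fragments:
  1466 − 0 = 1466 bp
  2872 − 1466 = 1406 bp
  3610 − 2872 = 738 bp
  4525 − 3610 = 915 bp
  5125 − 4525 = 600 bp
  6151 − 5125 = 1026 bp
Sorted largest to smallest: 1466, 1406, 1026, 915, 738, 600 bp.

1466, 1406, 1026, 915, 738, 600 bp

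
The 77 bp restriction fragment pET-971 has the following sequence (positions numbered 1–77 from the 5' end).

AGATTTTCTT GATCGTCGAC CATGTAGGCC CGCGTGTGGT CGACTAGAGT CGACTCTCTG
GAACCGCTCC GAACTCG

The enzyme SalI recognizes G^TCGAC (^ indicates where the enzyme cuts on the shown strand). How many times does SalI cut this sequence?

GTCGAC occurs starting at positions 15, 39, 49.
SalI cuts at 3 sites.

3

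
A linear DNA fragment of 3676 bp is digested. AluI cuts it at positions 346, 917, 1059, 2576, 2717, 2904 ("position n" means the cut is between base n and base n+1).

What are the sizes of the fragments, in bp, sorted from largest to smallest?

Linear molecule, 6 cuts → 7 fragments:
  346 − 0 = 346 bp
  917 − 346 = 571 bp
  1059 − 917 = 142 bp
  2576 − 1059 = 1517 bp
  2717 − 2576 = 141 bp
  2904 − 2717 = 187 bp
  3676 − 2904 = 772 bp
Sorted largest to smallest: 1517, 772, 571, 346, 187, 142, 141 bp.

1517, 772, 571, 346, 187, 142, 141 bp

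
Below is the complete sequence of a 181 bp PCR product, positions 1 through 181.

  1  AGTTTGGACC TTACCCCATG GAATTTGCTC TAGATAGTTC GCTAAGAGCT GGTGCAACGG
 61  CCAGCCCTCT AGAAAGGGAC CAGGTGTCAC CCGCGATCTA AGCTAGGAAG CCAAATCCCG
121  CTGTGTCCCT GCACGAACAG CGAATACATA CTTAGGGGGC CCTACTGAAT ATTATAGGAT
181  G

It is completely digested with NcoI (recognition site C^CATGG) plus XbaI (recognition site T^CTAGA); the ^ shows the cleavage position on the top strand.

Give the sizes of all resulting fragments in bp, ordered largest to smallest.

113, 39, 16, 13 bp

The NcoI site (CCATGG) starts at position 16.
NcoI cuts after the first base of each site, so after position 16.
XbaI sites (TCTAGA) start at positions 29, 68.
XbaI cuts after the first base of each site, so after positions 29, 68.
Combined cut positions: 16, 29, 68.
Linear molecule, 3 cuts → 4 fragments:
  1–16 → 16 bp
  17–29 → 13 bp
  30–68 → 39 bp
  69–181 → 113 bp
Sorted largest to smallest: 113, 39, 16, 13 bp.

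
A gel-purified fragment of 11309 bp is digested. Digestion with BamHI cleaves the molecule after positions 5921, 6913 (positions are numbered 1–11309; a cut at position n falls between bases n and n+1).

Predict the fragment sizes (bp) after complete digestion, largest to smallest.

Linear molecule, 2 cuts → 3 fragments:
  5921 − 0 = 5921 bp
  6913 − 5921 = 992 bp
  11309 − 6913 = 4396 bp
Sorted largest to smallest: 5921, 4396, 992 bp.

5921, 4396, 992 bp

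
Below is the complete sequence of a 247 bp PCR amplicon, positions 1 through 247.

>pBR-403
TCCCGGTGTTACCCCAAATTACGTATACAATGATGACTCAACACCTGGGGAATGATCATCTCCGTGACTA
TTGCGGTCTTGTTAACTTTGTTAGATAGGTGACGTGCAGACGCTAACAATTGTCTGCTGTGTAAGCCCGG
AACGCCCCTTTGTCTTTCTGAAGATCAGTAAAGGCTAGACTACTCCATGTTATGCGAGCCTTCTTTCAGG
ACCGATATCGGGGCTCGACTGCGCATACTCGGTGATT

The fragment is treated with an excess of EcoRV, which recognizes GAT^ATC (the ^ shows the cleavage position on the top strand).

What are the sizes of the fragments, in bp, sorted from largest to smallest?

The EcoRV site (GATATC) starts at position 214.
EcoRV cuts after base 3 of each site, so after position 216.
Linear molecule, 1 cut → 2 fragments:
  1–216 → 216 bp
  217–247 → 31 bp
Sorted largest to smallest: 216, 31 bp.

216, 31 bp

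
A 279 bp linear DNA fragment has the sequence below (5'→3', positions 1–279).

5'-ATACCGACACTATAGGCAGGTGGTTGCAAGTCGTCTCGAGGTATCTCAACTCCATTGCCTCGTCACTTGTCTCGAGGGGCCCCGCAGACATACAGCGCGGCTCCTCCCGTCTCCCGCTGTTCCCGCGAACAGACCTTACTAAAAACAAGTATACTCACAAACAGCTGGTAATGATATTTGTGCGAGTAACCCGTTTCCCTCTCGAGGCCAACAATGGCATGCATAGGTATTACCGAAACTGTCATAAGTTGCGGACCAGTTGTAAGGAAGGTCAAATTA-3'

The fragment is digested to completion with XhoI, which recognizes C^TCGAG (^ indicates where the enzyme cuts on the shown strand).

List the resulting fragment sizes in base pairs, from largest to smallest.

130, 78, 36, 35 bp

XhoI sites (CTCGAG) start at positions 35, 71, 201.
XhoI cuts after the first base of each site, so after positions 35, 71, 201.
Linear molecule, 3 cuts → 4 fragments:
  1–35 → 35 bp
  36–71 → 36 bp
  72–201 → 130 bp
  202–279 → 78 bp
Sorted largest to smallest: 130, 78, 36, 35 bp.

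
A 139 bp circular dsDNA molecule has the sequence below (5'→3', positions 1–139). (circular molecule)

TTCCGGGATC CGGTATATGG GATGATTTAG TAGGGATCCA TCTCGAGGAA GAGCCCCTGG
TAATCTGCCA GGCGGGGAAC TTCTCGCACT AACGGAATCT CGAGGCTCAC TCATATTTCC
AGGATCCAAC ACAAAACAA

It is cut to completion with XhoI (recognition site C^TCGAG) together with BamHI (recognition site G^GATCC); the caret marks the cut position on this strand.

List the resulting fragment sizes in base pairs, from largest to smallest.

XhoI sites (CTCGAG) start at positions 42, 99.
XhoI cuts after the first base of each site, so after positions 42, 99.
BamHI sites (GGATCC) start at positions 6, 34, 122.
BamHI cuts after the first base of each site, so after positions 6, 34, 122.
Combined cut positions: 6, 34, 42, 99, 122.
Circular molecule, 5 cuts → 5 fragments:
  7–34 → 28 bp
  35–42 → 8 bp
  43–99 → 57 bp
  100–122 → 23 bp
  123–139 then 1–6 → 17 + 6 = 23 bp
Sorted largest to smallest: 57, 28, 23, 23, 8 bp.

57, 28, 23, 23, 8 bp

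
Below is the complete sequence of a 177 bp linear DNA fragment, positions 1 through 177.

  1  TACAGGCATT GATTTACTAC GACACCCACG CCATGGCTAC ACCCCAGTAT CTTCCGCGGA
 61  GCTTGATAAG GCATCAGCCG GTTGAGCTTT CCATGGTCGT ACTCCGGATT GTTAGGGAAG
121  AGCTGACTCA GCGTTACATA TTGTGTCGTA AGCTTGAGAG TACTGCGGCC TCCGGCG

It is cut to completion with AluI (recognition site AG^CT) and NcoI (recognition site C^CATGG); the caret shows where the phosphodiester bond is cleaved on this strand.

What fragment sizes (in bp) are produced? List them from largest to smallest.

AluI sites (AGCT) start at positions 60, 85, 121, 151.
AluI cuts after base 2 of each site, so after positions 61, 86, 122, 152.
NcoI sites (CCATGG) start at positions 31, 91.
NcoI cuts after the first base of each site, so after positions 31, 91.
Combined cut positions: 31, 61, 86, 91, 122, 152.
Linear molecule, 6 cuts → 7 fragments:
  1–31 → 31 bp
  32–61 → 30 bp
  62–86 → 25 bp
  87–91 → 5 bp
  92–122 → 31 bp
  123–152 → 30 bp
  153–177 → 25 bp
Sorted largest to smallest: 31, 31, 30, 30, 25, 25, 5 bp.

31, 31, 30, 30, 25, 25, 5 bp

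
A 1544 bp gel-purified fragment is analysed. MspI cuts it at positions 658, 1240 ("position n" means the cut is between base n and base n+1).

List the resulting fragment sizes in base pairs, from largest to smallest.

Linear molecule, 2 cuts → 3 fragments:
  658 − 0 = 658 bp
  1240 − 658 = 582 bp
  1544 − 1240 = 304 bp
Sorted largest to smallest: 658, 582, 304 bp.

658, 582, 304 bp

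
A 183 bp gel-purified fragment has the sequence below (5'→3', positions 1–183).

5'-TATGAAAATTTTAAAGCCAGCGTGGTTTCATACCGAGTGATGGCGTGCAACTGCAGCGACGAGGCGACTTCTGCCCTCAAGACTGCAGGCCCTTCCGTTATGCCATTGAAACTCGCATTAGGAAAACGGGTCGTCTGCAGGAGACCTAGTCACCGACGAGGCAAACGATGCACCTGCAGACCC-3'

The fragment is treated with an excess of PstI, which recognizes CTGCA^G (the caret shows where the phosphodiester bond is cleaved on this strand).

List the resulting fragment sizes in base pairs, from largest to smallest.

PstI sites (CTGCAG) start at positions 51, 83, 135, 174.
PstI cuts after base 5 of each site (before the last base), so after positions 55, 87, 139, 178.
Linear molecule, 4 cuts → 5 fragments:
  1–55 → 55 bp
  56–87 → 32 bp
  88–139 → 52 bp
  140–178 → 39 bp
  179–183 → 5 bp
Sorted largest to smallest: 55, 52, 39, 32, 5 bp.

55, 52, 39, 32, 5 bp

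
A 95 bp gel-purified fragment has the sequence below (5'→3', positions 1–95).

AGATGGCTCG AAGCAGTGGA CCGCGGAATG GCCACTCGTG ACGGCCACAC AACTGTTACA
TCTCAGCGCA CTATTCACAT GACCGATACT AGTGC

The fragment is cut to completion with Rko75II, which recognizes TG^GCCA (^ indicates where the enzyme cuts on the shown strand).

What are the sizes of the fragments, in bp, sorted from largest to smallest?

The Rko75II site (TGGCCA) starts at position 29.
Rko75II cuts after base 2 of each site, so after position 30.
Linear molecule, 1 cut → 2 fragments:
  1–30 → 30 bp
  31–95 → 65 bp
Sorted largest to smallest: 65, 30 bp.

65, 30 bp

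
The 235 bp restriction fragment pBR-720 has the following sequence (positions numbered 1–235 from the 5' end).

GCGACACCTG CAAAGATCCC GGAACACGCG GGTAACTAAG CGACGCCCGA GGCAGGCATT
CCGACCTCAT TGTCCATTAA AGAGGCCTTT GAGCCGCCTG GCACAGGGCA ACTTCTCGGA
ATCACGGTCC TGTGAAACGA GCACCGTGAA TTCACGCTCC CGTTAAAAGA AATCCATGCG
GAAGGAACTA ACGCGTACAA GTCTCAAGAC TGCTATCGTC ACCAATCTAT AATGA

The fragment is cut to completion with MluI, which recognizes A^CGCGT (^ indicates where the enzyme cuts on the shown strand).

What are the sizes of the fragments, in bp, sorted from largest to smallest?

The MluI site (ACGCGT) starts at position 191.
MluI cuts after the first base of each site, so after position 191.
Linear molecule, 1 cut → 2 fragments:
  1–191 → 191 bp
  192–235 → 44 bp
Sorted largest to smallest: 191, 44 bp.

191, 44 bp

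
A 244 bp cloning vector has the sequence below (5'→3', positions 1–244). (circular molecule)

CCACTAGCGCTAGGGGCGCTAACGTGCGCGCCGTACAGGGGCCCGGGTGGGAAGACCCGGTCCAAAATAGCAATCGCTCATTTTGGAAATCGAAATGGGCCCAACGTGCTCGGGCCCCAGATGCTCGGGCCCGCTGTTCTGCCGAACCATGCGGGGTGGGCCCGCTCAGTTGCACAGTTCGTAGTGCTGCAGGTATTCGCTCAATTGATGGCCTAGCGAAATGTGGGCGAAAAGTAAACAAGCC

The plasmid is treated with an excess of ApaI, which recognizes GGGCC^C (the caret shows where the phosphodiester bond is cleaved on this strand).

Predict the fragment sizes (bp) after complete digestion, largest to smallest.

ApaI sites (GGGCCC) start at positions 39, 97, 112, 127, 158.
ApaI cuts after base 5 of each site (before the last base), so after positions 43, 101, 116, 131, 162.
Circular molecule, 5 cuts → 5 fragments:
  44–101 → 58 bp
  102–116 → 15 bp
  117–131 → 15 bp
  132–162 → 31 bp
  163–244 then 1–43 → 82 + 43 = 125 bp
Sorted largest to smallest: 125, 58, 31, 15, 15 bp.

125, 58, 31, 15, 15 bp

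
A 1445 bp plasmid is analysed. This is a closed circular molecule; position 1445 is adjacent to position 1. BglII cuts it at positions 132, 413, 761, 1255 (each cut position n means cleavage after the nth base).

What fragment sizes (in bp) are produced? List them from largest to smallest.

494, 348, 322, 281 bp

Circular molecule, 4 cuts → 4 fragments:
  413 − 132 = 281 bp
  761 − 413 = 348 bp
  1255 − 761 = 494 bp
  wrap: 1445 − 1255 + 132 = 322 bp
Sorted largest to smallest: 494, 348, 322, 281 bp.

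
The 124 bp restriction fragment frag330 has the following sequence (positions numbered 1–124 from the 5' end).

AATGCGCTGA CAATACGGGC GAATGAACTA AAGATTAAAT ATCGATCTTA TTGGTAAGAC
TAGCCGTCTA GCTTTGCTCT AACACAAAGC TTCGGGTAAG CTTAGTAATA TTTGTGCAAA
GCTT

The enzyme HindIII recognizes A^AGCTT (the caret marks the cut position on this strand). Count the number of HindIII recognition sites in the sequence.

3

AAGCTT occurs starting at positions 87, 98, 119.
HindIII cuts at 3 sites.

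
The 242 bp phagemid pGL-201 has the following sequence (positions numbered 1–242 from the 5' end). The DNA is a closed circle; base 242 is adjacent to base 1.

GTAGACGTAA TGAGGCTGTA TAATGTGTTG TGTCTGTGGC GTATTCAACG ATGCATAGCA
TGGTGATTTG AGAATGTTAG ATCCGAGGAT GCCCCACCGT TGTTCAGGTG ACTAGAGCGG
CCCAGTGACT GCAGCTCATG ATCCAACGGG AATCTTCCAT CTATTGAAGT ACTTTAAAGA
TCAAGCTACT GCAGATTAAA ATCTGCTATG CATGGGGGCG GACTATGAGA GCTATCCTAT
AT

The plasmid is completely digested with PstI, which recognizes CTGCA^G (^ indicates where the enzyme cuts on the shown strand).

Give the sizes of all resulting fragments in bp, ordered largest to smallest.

182, 60 bp

PstI sites (CTGCAG) start at positions 129, 189.
PstI cuts after base 5 of each site (before the last base), so after positions 133, 193.
Circular molecule, 2 cuts → 2 fragments:
  134–193 → 60 bp
  194–242 then 1–133 → 49 + 133 = 182 bp
Sorted largest to smallest: 182, 60 bp.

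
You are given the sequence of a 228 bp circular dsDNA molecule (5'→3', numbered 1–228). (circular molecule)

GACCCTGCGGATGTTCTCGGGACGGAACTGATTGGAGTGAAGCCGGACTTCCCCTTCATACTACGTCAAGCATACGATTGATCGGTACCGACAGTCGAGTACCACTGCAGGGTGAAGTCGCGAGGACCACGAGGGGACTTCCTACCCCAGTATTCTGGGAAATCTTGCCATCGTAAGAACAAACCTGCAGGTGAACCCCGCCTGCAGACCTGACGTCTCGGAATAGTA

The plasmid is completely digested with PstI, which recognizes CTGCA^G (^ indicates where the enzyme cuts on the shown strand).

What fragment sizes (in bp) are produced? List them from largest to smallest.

PstI sites (CTGCAG) start at positions 105, 185, 202.
PstI cuts after base 5 of each site (before the last base), so after positions 109, 189, 206.
Circular molecule, 3 cuts → 3 fragments:
  110–189 → 80 bp
  190–206 → 17 bp
  207–228 then 1–109 → 22 + 109 = 131 bp
Sorted largest to smallest: 131, 80, 17 bp.

131, 80, 17 bp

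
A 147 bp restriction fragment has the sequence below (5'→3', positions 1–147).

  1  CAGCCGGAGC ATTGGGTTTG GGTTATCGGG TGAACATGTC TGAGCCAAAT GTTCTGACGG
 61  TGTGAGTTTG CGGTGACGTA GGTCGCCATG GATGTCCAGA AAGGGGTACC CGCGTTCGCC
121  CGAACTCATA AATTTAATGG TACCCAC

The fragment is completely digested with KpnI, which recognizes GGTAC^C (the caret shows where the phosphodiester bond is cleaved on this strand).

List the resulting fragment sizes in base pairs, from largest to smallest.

KpnI sites (GGTACC) start at positions 105, 139.
KpnI cuts after base 5 of each site (before the last base), so after positions 109, 143.
Linear molecule, 2 cuts → 3 fragments:
  1–109 → 109 bp
  110–143 → 34 bp
  144–147 → 4 bp
Sorted largest to smallest: 109, 34, 4 bp.

109, 34, 4 bp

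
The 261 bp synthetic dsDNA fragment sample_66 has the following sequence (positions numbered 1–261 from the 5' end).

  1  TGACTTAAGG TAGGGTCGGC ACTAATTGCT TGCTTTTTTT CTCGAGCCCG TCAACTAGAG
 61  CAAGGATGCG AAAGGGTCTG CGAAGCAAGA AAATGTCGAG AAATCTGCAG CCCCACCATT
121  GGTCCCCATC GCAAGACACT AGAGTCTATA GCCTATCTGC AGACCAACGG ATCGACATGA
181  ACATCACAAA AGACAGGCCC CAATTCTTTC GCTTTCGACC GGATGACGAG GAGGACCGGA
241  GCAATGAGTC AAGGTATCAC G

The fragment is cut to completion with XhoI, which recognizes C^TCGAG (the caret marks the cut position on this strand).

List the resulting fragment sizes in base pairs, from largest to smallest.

220, 41 bp

The XhoI site (CTCGAG) starts at position 41.
XhoI cuts after the first base of each site, so after position 41.
Linear molecule, 1 cut → 2 fragments:
  1–41 → 41 bp
  42–261 → 220 bp
Sorted largest to smallest: 220, 41 bp.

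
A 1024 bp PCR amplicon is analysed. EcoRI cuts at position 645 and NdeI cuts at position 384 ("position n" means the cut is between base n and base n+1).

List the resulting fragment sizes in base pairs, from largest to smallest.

Combined cut positions (sorted): 384, 645.
Linear molecule, 2 cuts → 3 fragments:
  384 − 0 = 384 bp
  645 − 384 = 261 bp
  1024 − 645 = 379 bp
Sorted largest to smallest: 384, 379, 261 bp.

384, 379, 261 bp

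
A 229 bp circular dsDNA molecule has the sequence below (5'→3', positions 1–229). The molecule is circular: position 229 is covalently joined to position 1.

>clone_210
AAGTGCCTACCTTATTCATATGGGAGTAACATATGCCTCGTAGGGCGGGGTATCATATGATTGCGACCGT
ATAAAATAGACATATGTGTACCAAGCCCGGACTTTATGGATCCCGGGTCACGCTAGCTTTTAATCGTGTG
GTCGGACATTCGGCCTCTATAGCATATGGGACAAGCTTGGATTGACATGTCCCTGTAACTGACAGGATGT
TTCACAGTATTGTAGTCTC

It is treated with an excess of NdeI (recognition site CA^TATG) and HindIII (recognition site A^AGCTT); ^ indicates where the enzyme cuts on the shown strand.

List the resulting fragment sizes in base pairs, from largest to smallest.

NdeI sites (CATATG) start at positions 17, 30, 54, 81, 163.
NdeI cuts after base 2 of each site, so after positions 18, 31, 55, 82, 164.
The HindIII site (AAGCTT) starts at position 173.
HindIII cuts after the first base of each site, so after position 173.
Combined cut positions: 18, 31, 55, 82, 164, 173.
Circular molecule, 6 cuts → 6 fragments:
  19–31 → 13 bp
  32–55 → 24 bp
  56–82 → 27 bp
  83–164 → 82 bp
  165–173 → 9 bp
  174–229 then 1–18 → 56 + 18 = 74 bp
Sorted largest to smallest: 82, 74, 27, 24, 13, 9 bp.

82, 74, 27, 24, 13, 9 bp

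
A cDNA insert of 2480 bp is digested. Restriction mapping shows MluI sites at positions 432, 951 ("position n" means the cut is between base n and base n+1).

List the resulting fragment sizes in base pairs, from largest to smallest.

Linear molecule, 2 cuts → 3 fragments:
  432 − 0 = 432 bp
  951 − 432 = 519 bp
  2480 − 951 = 1529 bp
Sorted largest to smallest: 1529, 519, 432 bp.

1529, 519, 432 bp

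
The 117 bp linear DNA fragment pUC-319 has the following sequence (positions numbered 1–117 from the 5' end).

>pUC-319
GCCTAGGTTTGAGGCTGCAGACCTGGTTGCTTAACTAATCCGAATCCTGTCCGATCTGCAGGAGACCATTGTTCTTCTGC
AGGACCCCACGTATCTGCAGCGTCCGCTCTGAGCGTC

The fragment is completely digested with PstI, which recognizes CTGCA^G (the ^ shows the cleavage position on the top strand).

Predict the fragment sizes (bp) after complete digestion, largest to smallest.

41, 21, 19, 18, 18 bp

PstI sites (CTGCAG) start at positions 15, 56, 77, 95.
PstI cuts after base 5 of each site (before the last base), so after positions 19, 60, 81, 99.
Linear molecule, 4 cuts → 5 fragments:
  1–19 → 19 bp
  20–60 → 41 bp
  61–81 → 21 bp
  82–99 → 18 bp
  100–117 → 18 bp
Sorted largest to smallest: 41, 21, 19, 18, 18 bp.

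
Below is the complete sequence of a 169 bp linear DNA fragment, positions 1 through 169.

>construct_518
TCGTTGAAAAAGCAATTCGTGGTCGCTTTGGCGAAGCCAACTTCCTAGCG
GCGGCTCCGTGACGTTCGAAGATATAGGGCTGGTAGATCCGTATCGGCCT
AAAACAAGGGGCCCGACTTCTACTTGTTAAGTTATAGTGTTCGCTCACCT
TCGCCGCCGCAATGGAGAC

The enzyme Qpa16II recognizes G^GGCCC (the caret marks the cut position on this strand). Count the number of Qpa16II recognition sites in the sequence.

GGGCCC occurs starting at position 109.
Qpa16II cuts at 1 site.

1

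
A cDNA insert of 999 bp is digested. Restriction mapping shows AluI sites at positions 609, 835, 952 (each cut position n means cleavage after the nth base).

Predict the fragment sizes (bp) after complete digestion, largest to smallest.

Linear molecule, 3 cuts → 4 fragments:
  609 − 0 = 609 bp
  835 − 609 = 226 bp
  952 − 835 = 117 bp
  999 − 952 = 47 bp
Sorted largest to smallest: 609, 226, 117, 47 bp.

609, 226, 117, 47 bp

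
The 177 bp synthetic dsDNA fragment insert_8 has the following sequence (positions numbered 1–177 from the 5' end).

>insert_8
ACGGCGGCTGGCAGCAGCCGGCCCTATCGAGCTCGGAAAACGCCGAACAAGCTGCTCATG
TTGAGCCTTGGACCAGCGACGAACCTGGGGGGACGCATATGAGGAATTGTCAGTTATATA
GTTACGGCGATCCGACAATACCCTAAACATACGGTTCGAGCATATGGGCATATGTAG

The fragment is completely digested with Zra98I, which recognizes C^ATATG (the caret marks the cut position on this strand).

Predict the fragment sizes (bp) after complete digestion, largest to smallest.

96, 65, 8, 8 bp

Zra98I sites (CATATG) start at positions 96, 161, 169.
Zra98I cuts after the first base of each site, so after positions 96, 161, 169.
Linear molecule, 3 cuts → 4 fragments:
  1–96 → 96 bp
  97–161 → 65 bp
  162–169 → 8 bp
  170–177 → 8 bp
Sorted largest to smallest: 96, 65, 8, 8 bp.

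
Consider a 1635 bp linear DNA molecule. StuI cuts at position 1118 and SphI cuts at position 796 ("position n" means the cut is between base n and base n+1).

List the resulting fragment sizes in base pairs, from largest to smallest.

Combined cut positions (sorted): 796, 1118.
Linear molecule, 2 cuts → 3 fragments:
  796 − 0 = 796 bp
  1118 − 796 = 322 bp
  1635 − 1118 = 517 bp
Sorted largest to smallest: 796, 517, 322 bp.

796, 517, 322 bp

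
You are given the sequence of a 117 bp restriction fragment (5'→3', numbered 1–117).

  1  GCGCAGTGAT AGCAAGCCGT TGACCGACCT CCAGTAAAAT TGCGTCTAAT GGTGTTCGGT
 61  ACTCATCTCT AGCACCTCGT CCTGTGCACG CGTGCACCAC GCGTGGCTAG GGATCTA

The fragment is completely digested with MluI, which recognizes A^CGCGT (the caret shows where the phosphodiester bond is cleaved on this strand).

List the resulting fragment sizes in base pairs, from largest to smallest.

MluI sites (ACGCGT) start at positions 88, 99.
MluI cuts after the first base of each site, so after positions 88, 99.
Linear molecule, 2 cuts → 3 fragments:
  1–88 → 88 bp
  89–99 → 11 bp
  100–117 → 18 bp
Sorted largest to smallest: 88, 18, 11 bp.

88, 18, 11 bp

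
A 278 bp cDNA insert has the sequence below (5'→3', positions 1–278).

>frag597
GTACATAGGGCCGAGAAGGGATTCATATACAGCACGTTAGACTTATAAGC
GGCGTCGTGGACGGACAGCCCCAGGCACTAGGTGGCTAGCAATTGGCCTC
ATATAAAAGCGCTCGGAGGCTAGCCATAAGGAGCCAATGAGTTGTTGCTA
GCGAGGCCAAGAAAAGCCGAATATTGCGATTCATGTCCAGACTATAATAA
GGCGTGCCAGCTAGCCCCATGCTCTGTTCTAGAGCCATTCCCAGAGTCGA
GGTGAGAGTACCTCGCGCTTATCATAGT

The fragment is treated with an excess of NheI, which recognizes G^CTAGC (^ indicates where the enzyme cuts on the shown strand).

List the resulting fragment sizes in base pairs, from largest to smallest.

85, 68, 63, 34, 28 bp

NheI sites (GCTAGC) start at positions 85, 119, 147, 210.
NheI cuts after the first base of each site, so after positions 85, 119, 147, 210.
Linear molecule, 4 cuts → 5 fragments:
  1–85 → 85 bp
  86–119 → 34 bp
  120–147 → 28 bp
  148–210 → 63 bp
  211–278 → 68 bp
Sorted largest to smallest: 85, 68, 63, 34, 28 bp.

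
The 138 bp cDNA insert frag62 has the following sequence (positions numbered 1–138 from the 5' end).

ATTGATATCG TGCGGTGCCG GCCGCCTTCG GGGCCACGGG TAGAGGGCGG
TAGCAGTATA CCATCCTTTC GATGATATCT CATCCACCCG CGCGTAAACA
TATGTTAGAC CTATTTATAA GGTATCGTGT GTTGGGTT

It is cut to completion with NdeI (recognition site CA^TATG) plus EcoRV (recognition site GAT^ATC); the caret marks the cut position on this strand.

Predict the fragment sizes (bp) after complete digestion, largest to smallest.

The NdeI site (CATATG) starts at position 99.
NdeI cuts after base 2 of each site, so after position 100.
EcoRV sites (GATATC) start at positions 4, 74.
EcoRV cuts after base 3 of each site, so after positions 6, 76.
Combined cut positions: 6, 76, 100.
Linear molecule, 3 cuts → 4 fragments:
  1–6 → 6 bp
  7–76 → 70 bp
  77–100 → 24 bp
  101–138 → 38 bp
Sorted largest to smallest: 70, 38, 24, 6 bp.

70, 38, 24, 6 bp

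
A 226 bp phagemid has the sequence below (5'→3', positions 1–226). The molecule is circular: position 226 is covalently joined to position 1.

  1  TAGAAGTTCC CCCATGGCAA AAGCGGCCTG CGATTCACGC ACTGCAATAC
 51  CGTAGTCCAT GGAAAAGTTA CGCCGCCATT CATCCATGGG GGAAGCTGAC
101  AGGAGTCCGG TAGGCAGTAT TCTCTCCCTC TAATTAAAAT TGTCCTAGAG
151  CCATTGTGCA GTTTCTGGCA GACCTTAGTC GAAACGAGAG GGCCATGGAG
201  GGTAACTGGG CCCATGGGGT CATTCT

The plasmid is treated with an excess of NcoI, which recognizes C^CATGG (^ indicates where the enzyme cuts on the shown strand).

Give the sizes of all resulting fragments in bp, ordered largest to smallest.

NcoI sites (CCATGG) start at positions 12, 57, 84, 193, 212.
NcoI cuts after the first base of each site, so after positions 12, 57, 84, 193, 212.
Circular molecule, 5 cuts → 5 fragments:
  13–57 → 45 bp
  58–84 → 27 bp
  85–193 → 109 bp
  194–212 → 19 bp
  213–226 then 1–12 → 14 + 12 = 26 bp
Sorted largest to smallest: 109, 45, 27, 26, 19 bp.

109, 45, 27, 26, 19 bp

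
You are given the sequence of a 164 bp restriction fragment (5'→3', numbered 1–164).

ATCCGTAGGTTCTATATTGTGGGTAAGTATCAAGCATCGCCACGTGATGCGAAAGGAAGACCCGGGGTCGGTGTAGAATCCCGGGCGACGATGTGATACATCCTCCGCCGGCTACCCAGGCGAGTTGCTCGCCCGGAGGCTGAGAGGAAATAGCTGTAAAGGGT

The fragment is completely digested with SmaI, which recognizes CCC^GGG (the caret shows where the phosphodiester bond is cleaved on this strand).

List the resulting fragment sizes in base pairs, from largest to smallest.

82, 63, 19 bp

SmaI sites (CCCGGG) start at positions 61, 80.
SmaI cuts after base 3 of each site, so after positions 63, 82.
Linear molecule, 2 cuts → 3 fragments:
  1–63 → 63 bp
  64–82 → 19 bp
  83–164 → 82 bp
Sorted largest to smallest: 82, 63, 19 bp.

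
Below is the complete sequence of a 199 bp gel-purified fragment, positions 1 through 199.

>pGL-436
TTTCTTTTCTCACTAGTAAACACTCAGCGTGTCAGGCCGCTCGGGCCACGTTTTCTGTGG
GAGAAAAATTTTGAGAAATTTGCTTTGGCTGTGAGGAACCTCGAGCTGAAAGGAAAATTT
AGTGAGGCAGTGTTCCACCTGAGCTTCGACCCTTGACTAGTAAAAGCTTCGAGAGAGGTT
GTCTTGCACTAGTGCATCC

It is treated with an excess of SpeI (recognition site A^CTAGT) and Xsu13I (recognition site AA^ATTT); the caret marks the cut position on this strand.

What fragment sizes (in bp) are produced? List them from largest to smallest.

SpeI sites (ACTAGT) start at positions 12, 156, 188.
SpeI cuts after the first base of each site, so after positions 12, 156, 188.
Xsu13I sites (AAATTT) start at positions 66, 76, 115.
Xsu13I cuts after base 2 of each site, so after positions 67, 77, 116.
Combined cut positions: 12, 67, 77, 116, 156, 188.
Linear molecule, 6 cuts → 7 fragments:
  1–12 → 12 bp
  13–67 → 55 bp
  68–77 → 10 bp
  78–116 → 39 bp
  117–156 → 40 bp
  157–188 → 32 bp
  189–199 → 11 bp
Sorted largest to smallest: 55, 40, 39, 32, 12, 11, 10 bp.

55, 40, 39, 32, 12, 11, 10 bp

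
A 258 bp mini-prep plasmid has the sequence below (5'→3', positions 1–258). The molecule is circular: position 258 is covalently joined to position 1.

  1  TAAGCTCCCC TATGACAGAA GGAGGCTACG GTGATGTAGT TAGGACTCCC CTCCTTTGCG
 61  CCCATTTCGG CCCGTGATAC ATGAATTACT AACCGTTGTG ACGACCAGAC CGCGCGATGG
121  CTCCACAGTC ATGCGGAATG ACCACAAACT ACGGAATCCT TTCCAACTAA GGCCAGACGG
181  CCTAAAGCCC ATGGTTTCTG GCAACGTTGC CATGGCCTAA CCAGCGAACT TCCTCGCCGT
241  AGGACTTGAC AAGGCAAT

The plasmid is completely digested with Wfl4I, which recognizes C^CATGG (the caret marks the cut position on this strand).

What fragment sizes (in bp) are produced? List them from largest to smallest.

237, 21 bp

Wfl4I sites (CCATGG) start at positions 189, 210.
Wfl4I cuts after the first base of each site, so after positions 189, 210.
Circular molecule, 2 cuts → 2 fragments:
  190–210 → 21 bp
  211–258 then 1–189 → 48 + 189 = 237 bp
Sorted largest to smallest: 237, 21 bp.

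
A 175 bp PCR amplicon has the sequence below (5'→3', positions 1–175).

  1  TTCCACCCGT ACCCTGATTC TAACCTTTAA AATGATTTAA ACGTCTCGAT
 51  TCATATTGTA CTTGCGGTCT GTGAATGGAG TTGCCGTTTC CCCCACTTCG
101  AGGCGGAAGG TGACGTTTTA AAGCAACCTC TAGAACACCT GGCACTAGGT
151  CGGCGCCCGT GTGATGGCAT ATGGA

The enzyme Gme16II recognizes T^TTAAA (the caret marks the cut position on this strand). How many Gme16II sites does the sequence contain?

TTTAAA occurs starting at positions 26, 36, 117.
Gme16II cuts at 3 sites.

3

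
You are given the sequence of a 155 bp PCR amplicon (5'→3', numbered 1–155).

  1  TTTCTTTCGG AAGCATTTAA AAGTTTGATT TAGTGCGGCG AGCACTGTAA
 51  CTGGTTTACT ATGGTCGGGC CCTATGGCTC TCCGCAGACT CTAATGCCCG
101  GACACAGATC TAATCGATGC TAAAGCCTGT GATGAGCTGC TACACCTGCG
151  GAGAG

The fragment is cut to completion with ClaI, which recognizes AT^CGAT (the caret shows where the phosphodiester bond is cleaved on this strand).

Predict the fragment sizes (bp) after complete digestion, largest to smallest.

114, 41 bp

The ClaI site (ATCGAT) starts at position 113.
ClaI cuts after base 2 of each site, so after position 114.
Linear molecule, 1 cut → 2 fragments:
  1–114 → 114 bp
  115–155 → 41 bp
Sorted largest to smallest: 114, 41 bp.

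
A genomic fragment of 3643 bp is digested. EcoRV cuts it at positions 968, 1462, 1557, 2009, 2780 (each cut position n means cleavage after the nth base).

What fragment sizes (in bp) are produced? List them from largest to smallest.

968, 863, 771, 494, 452, 95 bp

Linear molecule, 5 cuts → 6 fragments:
  968 − 0 = 968 bp
  1462 − 968 = 494 bp
  1557 − 1462 = 95 bp
  2009 − 1557 = 452 bp
  2780 − 2009 = 771 bp
  3643 − 2780 = 863 bp
Sorted largest to smallest: 968, 863, 771, 494, 452, 95 bp.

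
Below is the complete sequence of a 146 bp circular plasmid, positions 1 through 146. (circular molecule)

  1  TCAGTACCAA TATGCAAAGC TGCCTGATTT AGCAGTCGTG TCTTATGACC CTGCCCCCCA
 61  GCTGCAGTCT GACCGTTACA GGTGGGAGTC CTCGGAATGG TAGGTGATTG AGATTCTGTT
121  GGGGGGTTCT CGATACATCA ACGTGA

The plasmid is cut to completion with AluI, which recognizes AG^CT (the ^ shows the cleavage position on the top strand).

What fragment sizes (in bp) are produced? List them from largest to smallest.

104, 42 bp

AluI sites (AGCT) start at positions 18, 60.
AluI cuts after base 2 of each site, so after positions 19, 61.
Circular molecule, 2 cuts → 2 fragments:
  20–61 → 42 bp
  62–146 then 1–19 → 85 + 19 = 104 bp
Sorted largest to smallest: 104, 42 bp.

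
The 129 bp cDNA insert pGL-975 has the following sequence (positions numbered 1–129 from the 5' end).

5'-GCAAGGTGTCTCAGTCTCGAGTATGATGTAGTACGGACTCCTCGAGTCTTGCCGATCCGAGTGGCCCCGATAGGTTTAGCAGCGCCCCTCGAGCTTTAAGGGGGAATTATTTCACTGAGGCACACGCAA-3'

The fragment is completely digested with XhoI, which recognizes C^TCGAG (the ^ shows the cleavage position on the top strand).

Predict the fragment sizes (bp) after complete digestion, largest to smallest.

47, 41, 25, 16 bp

XhoI sites (CTCGAG) start at positions 16, 41, 88.
XhoI cuts after the first base of each site, so after positions 16, 41, 88.
Linear molecule, 3 cuts → 4 fragments:
  1–16 → 16 bp
  17–41 → 25 bp
  42–88 → 47 bp
  89–129 → 41 bp
Sorted largest to smallest: 47, 41, 25, 16 bp.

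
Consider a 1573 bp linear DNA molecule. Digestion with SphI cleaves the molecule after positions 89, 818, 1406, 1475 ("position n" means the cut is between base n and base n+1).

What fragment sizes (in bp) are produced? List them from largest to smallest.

Linear molecule, 4 cuts → 5 fragments:
  89 − 0 = 89 bp
  818 − 89 = 729 bp
  1406 − 818 = 588 bp
  1475 − 1406 = 69 bp
  1573 − 1475 = 98 bp
Sorted largest to smallest: 729, 588, 98, 89, 69 bp.

729, 588, 98, 89, 69 bp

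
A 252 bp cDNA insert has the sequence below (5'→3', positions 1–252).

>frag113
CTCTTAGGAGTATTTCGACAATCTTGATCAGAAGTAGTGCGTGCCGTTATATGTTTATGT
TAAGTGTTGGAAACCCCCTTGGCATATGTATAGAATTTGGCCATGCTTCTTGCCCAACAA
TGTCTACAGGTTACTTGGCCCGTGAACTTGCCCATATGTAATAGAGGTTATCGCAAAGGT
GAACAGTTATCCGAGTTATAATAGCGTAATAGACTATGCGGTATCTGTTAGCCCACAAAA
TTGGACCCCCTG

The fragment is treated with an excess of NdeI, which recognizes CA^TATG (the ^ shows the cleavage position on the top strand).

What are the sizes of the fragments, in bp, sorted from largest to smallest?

98, 84, 70 bp

NdeI sites (CATATG) start at positions 83, 153.
NdeI cuts after base 2 of each site, so after positions 84, 154.
Linear molecule, 2 cuts → 3 fragments:
  1–84 → 84 bp
  85–154 → 70 bp
  155–252 → 98 bp
Sorted largest to smallest: 98, 84, 70 bp.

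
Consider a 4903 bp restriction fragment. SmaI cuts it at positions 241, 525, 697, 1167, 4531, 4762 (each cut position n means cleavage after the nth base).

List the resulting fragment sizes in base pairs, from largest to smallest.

Linear molecule, 6 cuts → 7 fragments:
  241 − 0 = 241 bp
  525 − 241 = 284 bp
  697 − 525 = 172 bp
  1167 − 697 = 470 bp
  4531 − 1167 = 3364 bp
  4762 − 4531 = 231 bp
  4903 − 4762 = 141 bp
Sorted largest to smallest: 3364, 470, 284, 241, 231, 172, 141 bp.

3364, 470, 284, 241, 231, 172, 141 bp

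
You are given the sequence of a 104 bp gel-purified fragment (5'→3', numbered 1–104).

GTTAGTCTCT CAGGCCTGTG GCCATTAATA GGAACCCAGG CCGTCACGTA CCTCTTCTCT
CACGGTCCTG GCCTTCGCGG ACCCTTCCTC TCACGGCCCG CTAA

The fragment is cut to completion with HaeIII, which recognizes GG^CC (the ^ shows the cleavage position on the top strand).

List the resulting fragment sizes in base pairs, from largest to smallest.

HaeIII sites (GGCC) start at positions 13, 20, 39, 70, 95.
HaeIII cuts after base 2 of each site, so after positions 14, 21, 40, 71, 96.
Linear molecule, 5 cuts → 6 fragments:
  1–14 → 14 bp
  15–21 → 7 bp
  22–40 → 19 bp
  41–71 → 31 bp
  72–96 → 25 bp
  97–104 → 8 bp
Sorted largest to smallest: 31, 25, 19, 14, 8, 7 bp.

31, 25, 19, 14, 8, 7 bp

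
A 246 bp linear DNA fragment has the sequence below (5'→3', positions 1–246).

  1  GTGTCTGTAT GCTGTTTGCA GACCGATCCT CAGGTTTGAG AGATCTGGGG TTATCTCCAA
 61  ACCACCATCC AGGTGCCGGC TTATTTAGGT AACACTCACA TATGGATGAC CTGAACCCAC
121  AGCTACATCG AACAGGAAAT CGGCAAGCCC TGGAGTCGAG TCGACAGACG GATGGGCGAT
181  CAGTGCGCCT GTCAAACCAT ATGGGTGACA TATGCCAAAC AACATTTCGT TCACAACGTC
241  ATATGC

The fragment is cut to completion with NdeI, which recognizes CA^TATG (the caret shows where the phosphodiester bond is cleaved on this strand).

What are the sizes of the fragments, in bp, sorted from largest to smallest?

100, 99, 31, 11, 5 bp

NdeI sites (CATATG) start at positions 99, 198, 209, 240.
NdeI cuts after base 2 of each site, so after positions 100, 199, 210, 241.
Linear molecule, 4 cuts → 5 fragments:
  1–100 → 100 bp
  101–199 → 99 bp
  200–210 → 11 bp
  211–241 → 31 bp
  242–246 → 5 bp
Sorted largest to smallest: 100, 99, 31, 11, 5 bp.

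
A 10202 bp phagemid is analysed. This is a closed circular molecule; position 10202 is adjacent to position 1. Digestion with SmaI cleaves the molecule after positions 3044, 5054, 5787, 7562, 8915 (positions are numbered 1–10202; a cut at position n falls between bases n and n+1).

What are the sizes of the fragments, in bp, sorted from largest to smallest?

Circular molecule, 5 cuts → 5 fragments:
  5054 − 3044 = 2010 bp
  5787 − 5054 = 733 bp
  7562 − 5787 = 1775 bp
  8915 − 7562 = 1353 bp
  wrap: 10202 − 8915 + 3044 = 4331 bp
Sorted largest to smallest: 4331, 2010, 1775, 1353, 733 bp.

4331, 2010, 1775, 1353, 733 bp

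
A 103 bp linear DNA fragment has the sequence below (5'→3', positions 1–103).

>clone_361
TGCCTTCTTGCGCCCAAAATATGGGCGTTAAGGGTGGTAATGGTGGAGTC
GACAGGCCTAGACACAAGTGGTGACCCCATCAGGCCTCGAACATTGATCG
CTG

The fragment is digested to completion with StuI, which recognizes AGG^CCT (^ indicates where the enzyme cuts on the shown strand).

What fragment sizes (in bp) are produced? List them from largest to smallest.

56, 28, 19 bp

StuI sites (AGGCCT) start at positions 54, 82.
StuI cuts after base 3 of each site, so after positions 56, 84.
Linear molecule, 2 cuts → 3 fragments:
  1–56 → 56 bp
  57–84 → 28 bp
  85–103 → 19 bp
Sorted largest to smallest: 56, 28, 19 bp.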